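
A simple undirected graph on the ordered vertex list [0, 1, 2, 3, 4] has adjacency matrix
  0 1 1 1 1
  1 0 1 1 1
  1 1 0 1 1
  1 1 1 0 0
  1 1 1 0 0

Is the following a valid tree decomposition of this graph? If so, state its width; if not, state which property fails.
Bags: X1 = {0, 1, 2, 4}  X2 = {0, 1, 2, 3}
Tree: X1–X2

Vertex coverage: the bags together contain {0, 1, 2, 3, 4}, the full vertex set. Edge coverage: each edge of G has both endpoints in at least one bag. Running intersection: for every vertex, the bags containing it form a connected subtree. All three properties hold, so this is a valid tree decomposition of width max|bag| − 1 = 3, and hence tw(G) ≤ 3.

Yes; width 3.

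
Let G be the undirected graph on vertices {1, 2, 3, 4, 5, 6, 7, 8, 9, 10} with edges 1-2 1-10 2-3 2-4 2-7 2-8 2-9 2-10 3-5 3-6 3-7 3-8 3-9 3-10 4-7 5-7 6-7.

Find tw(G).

2

A width-2 tree decomposition is:
Bags: B1 = {2, 3, 10}  B2 = {2, 3, 7}  B3 = {3, 6, 7}  B4 = {3, 5, 7}  B5 = {1, 2, 10}  B6 = {2, 4, 7}  B7 = {2, 3, 8}  B8 = {2, 3, 9}
Tree: B1–B2, B2–B3, B2–B4, B1–B5, B2–B6, B1–B7, B1–B8
The largest bag has 3 vertices, giving width 2; this decomposition certifies tw(G) ≤ 2. On the other hand G contains the 3-clique {1, 2, 10}. A clique must lie in a single bag of any decomposition, so no decomposition can have width below 2. Combining the bounds, tw(G) = 2.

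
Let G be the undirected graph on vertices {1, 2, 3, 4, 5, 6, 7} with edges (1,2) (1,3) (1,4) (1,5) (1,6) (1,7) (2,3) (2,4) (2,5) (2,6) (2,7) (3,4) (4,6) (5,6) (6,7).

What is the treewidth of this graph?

A width-3 tree decomposition is:
Bags: B1 = {1, 2, 4, 6}  B2 = {1, 2, 6, 7}  B3 = {1, 2, 5, 6}  B4 = {1, 2, 3, 4}
Tree: B1–B2, B1–B3, B1–B4
The largest bag has 4 vertices, giving width 3; this decomposition certifies tw(G) ≤ 3. On the other hand G contains the 4-clique {1, 2, 3, 4}. A clique must lie in a single bag of any decomposition, so no decomposition can have width below 3. Hence tw(G) = 3 exactly.

3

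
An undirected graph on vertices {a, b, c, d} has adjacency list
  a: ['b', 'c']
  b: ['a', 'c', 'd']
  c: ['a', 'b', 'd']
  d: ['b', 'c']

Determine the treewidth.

A width-2 tree decomposition is:
Bags: B1 = {a, b, c}  B2 = {b, c, d}
Tree: B1–B2
Each bag holds 3 vertices, so the decomposition has width 2, which upper-bounds the treewidth. On the other hand G contains the 3-clique {b, c, d}. A clique must lie in a single bag of any decomposition, so no decomposition can have width below 2. Combining the bounds, tw(G) = 2.

2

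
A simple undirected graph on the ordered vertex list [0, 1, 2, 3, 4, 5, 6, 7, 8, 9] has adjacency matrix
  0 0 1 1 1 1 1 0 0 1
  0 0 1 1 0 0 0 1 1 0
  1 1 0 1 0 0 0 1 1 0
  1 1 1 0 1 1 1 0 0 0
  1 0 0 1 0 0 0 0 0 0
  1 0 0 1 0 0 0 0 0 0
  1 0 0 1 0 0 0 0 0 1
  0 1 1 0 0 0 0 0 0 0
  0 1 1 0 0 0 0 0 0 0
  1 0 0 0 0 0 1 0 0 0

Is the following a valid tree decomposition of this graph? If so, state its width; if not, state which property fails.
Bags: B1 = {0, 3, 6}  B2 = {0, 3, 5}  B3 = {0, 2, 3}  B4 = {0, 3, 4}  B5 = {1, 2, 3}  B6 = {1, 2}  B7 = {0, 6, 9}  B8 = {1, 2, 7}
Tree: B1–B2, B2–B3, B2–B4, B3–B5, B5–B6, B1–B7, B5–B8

No — vertex 8 appears in no bag.

A tree decomposition must satisfy three properties: every vertex lies in some bag; for every edge, both endpoints lie together in some bag; and for every vertex, the bags containing it form a connected subtree. Here vertex 8 appears in no bag, so the decomposition is invalid.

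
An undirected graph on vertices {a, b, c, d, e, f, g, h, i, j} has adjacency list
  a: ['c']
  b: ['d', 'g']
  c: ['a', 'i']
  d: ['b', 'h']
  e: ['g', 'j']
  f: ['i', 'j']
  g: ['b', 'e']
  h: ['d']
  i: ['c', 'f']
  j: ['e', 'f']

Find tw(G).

A width-1 tree decomposition is:
Bags: B1 = {d, h}  B2 = {b, d}  B3 = {b, g}  B4 = {e, g}  B5 = {e, j}  B6 = {f, j}  B7 = {f, i}  B8 = {c, i}  B9 = {a, c}
Tree: B1–B2, B2–B3, B3–B4, B4–B5, B5–B6, B6–B7, B7–B8, B8–B9
Each bag holds 2 vertices, so the decomposition has width 1, which upper-bounds the treewidth. G has an edge, so its treewidth is at least 1. Hence tw(G) = 1 exactly.

1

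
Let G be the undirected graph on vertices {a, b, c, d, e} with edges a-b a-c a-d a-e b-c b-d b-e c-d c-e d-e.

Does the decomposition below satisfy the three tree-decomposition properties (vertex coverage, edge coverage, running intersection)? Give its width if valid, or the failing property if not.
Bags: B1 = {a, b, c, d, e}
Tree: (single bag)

Yes; width 4.

Checking the three conditions: (i) the bags cover all of {a, b, c, d, e}; (ii) for each edge, some bag contains both endpoints; (iii) the bags containing any fixed vertex form a subtree. All hold, so the decomposition is valid with width 5 − 1 = 4.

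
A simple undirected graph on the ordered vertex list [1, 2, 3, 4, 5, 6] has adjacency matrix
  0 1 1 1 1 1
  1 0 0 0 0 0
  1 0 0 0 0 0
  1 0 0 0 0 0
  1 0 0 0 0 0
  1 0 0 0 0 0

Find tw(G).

A width-1 tree decomposition is:
Bags: B1 = {1, 6}  B2 = {1, 5}  B3 = {1, 2}  B4 = {1, 4}  B5 = {1, 3}
Tree: B1–B2, B1–B3, B2–B4, B3–B5
Every bag has size at most 2, so the width is 2 − 1 = 1 and tw(G) ≤ 1. Since G has at least one edge (e.g. 6–1), it is not an edgeless graph, so tw(G) ≥ 1. Combining the bounds, tw(G) = 1.

1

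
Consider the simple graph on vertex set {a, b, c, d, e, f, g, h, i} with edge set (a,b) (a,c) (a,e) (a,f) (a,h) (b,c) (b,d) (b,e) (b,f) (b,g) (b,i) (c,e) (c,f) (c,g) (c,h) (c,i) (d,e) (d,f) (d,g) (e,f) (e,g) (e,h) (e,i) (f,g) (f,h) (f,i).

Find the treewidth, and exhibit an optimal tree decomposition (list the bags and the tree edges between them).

Every bag has size at most 5, so the width is 5 − 1 = 4 and tw(G) ≤ 4. On the other hand G contains the 5-clique {a, c, e, f, h}. A clique must lie in a single bag of any decomposition, so no decomposition can have width below 4. Combining the bounds, tw(G) = 4.

Treewidth 4.
One optimal decomposition is:
Bags: B1 = {a, b, c, e, f}  B2 = {a, c, e, f, h}  B3 = {b, c, e, f, g}  B4 = {b, c, e, f, i}  B5 = {b, d, e, f, g}
Tree: B1–B2, B1–B3, B1–B4, B3–B5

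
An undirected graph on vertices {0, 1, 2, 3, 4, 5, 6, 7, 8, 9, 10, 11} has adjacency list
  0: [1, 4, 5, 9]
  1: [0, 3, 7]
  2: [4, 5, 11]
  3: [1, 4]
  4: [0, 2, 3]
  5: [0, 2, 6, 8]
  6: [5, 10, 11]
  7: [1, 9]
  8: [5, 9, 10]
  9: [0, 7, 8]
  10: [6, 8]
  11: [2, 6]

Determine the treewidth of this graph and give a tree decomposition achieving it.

Every bag has size at most 4, so the width is 4 − 1 = 3 and tw(G) ≤ 3. For the lower bound: the 4 vertex sets {6,10,11}, {8}, {5}, {0,2,4,9} are disjoint, each induces a connected subgraph, and every pair is joined by at least one edge of G. Contracting each set to a single vertex therefore yields K_{4} as a minor, and since treewidth is minor-monotone, tw(G) ≥ tw(K_{4}) = 3. Combining the bounds, tw(G) = 3.

Treewidth 3.
One optimal decomposition is:
Bags: B1 = {6, 8, 10, 11}  B2 = {5, 6, 8, 11}  B3 = {2, 5, 8, 11}  B4 = {2, 5, 8, 9}  B5 = {0, 2, 5, 9}  B6 = {0, 2, 4, 9}  B7 = {0, 4, 7, 9}  B8 = {0, 1, 4, 7}  B9 = {1, 3, 4, 7}
Tree: B1–B2, B2–B3, B3–B4, B4–B5, B5–B6, B6–B7, B7–B8, B8–B9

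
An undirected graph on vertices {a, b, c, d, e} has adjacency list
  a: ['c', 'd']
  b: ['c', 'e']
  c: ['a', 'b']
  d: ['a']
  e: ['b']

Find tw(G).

1

A width-1 tree decomposition is:
Bags: B1 = {b, e}  B2 = {b, c}  B3 = {a, c}  B4 = {a, d}
Tree: B1–B2, B2–B3, B3–B4
Every bag has size at most 2, so the width is 2 − 1 = 1 and tw(G) ≤ 1. G has an edge, so its treewidth is at least 1. Therefore the treewidth is 1.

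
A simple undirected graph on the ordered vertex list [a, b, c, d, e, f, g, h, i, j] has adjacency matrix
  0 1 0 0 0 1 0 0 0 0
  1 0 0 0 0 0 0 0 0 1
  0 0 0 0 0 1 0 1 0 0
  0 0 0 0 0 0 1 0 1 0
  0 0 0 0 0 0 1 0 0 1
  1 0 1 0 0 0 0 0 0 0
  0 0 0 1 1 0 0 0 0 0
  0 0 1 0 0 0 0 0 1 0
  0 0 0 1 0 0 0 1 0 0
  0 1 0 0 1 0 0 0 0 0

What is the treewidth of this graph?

A width-2 tree decomposition is:
Bags: B1 = {d, e, g}  B2 = {d, e, i}  B3 = {e, h, i}  B4 = {c, e, h}  B5 = {c, e, f}  B6 = {a, e, f}  B7 = {a, b, e}  B8 = {b, e, j}
Tree: B1–B2, B2–B3, B3–B4, B4–B5, B5–B6, B6–B7, B7–B8
Each bag holds 3 vertices, so the decomposition has width 2, which upper-bounds the treewidth. The edges e–g–d–i–h–c–f–a–b–j–e form a cycle, so G is not a tree and its treewidth is at least 2. Combining the bounds, tw(G) = 2.

2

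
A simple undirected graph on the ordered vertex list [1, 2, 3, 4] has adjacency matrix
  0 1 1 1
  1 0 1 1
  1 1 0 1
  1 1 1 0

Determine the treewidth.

3

A width-3 tree decomposition is:
Bags: B1 = {1, 2, 3, 4}
Tree: (single bag)
With just one bag of size 4, the width is 4 − 1 = 3, so tw(G) ≤ 3. For the lower bound, the 4 vertices {1, 2, 3, 4} are pairwise adjacent, and any tree decomposition puts a clique entirely inside one bag — forcing width ≥ 3. Hence tw(G) = 3 exactly.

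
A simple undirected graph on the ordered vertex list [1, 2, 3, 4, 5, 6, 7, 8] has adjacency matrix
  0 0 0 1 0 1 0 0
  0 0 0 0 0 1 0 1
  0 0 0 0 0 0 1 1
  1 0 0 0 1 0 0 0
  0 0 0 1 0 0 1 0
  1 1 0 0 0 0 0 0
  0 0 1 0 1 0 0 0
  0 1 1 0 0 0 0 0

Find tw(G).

A width-2 tree decomposition is:
Bags: B1 = {1, 4, 5}  B2 = {1, 5, 6}  B3 = {2, 5, 6}  B4 = {2, 5, 8}  B5 = {3, 5, 8}  B6 = {3, 5, 7}
Tree: B1–B2, B2–B3, B3–B4, B4–B5, B5–B6
The largest bag has 3 vertices, giving width 2; this decomposition certifies tw(G) ≤ 2. The edges 5–4–1–6–2–8–3–7–5 form a cycle, so G is not a tree and its treewidth is at least 2. The upper and lower bounds meet at 2, so that is the treewidth.

2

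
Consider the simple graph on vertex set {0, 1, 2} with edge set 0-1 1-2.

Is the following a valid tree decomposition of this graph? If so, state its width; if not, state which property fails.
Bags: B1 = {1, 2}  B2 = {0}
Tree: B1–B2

No — edge (1,0) lies in no bag.

A tree decomposition must satisfy three properties: every vertex lies in some bag; for every edge, both endpoints lie together in some bag; and for every vertex, the bags containing it form a connected subtree. Here edge (1,0) lies in no bag, so the decomposition is invalid.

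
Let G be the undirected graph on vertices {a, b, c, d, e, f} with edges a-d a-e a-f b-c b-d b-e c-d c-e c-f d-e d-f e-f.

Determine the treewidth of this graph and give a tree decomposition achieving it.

Treewidth 3.
Bags: B1 = {c, d, e, f}  B2 = {a, d, e, f}  B3 = {b, c, d, e}
Tree: B1–B2, B1–B3

Every bag has size at most 4, so the width is 4 − 1 = 3 and tw(G) ≤ 3. For the lower bound, the 4 vertices {c, d, e, f} are pairwise adjacent, and any tree decomposition puts a clique entirely inside one bag — forcing width ≥ 3. Hence tw(G) = 3 exactly.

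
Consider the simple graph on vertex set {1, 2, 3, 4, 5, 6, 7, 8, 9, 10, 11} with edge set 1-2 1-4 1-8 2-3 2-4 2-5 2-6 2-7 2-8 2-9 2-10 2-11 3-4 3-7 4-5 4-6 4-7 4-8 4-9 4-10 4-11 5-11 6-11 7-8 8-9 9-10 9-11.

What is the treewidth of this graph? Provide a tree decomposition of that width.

Every bag has size at most 4, so the width is 4 − 1 = 3 and tw(G) ≤ 3. For the lower bound, the 4 vertices {2, 3, 4, 7} are pairwise adjacent, and any tree decomposition puts a clique entirely inside one bag — forcing width ≥ 3. Therefore the treewidth is 3.

Treewidth 3.
One optimal decomposition is:
Bags: B1 = {2, 4, 9, 10}  B2 = {2, 4, 8, 9}  B3 = {2, 4, 7, 8}  B4 = {1, 2, 4, 8}  B5 = {2, 3, 4, 7}  B6 = {2, 4, 9, 11}  B7 = {2, 4, 6, 11}  B8 = {2, 4, 5, 11}
Tree: B1–B2, B2–B3, B2–B4, B3–B5, B1–B6, B6–B7, B7–B8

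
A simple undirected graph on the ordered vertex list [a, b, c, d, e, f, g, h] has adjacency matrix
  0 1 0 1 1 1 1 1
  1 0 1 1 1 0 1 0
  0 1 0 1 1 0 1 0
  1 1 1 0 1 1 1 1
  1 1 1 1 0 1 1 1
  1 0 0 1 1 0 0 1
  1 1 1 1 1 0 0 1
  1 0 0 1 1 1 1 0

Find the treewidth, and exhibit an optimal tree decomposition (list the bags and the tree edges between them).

Treewidth 4.
Bags: B1 = {a, d, e, g, h}  B2 = {a, b, d, e, g}  B3 = {b, c, d, e, g}  B4 = {a, d, e, f, h}
Tree: B1–B2, B2–B3, B1–B4

The largest bag has 5 vertices, giving width 4; this decomposition certifies tw(G) ≤ 4. For the lower bound, the 5 vertices {b, c, d, e, g} are pairwise adjacent, and any tree decomposition puts a clique entirely inside one bag — forcing width ≥ 4. Combining the bounds, tw(G) = 4.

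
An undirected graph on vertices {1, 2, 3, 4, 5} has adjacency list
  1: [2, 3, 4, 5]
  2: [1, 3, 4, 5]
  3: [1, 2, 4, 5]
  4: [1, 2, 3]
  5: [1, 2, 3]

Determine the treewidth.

A width-3 tree decomposition is:
Bags: B1 = {1, 2, 3, 5}  B2 = {1, 2, 3, 4}
Tree: B1–B2
The largest bag has 4 vertices, giving width 3; this decomposition certifies tw(G) ≤ 3. For the lower bound, the 4 vertices {1, 2, 3, 4} are pairwise adjacent, and any tree decomposition puts a clique entirely inside one bag — forcing width ≥ 3. The upper and lower bounds meet at 3, so that is the treewidth.

3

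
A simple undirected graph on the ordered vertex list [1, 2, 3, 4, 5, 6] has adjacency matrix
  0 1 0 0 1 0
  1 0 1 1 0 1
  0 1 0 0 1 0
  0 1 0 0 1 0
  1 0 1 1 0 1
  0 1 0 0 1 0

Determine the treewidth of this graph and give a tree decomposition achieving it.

The largest bag has 3 vertices, giving width 2; this decomposition certifies tw(G) ≤ 2. For the lower bound, G contains the cycle 5–4–2–1–5, so G is not a forest; only forests have treewidth ≤ 1, hence tw(G) ≥ 2. Hence tw(G) = 2 exactly.

Treewidth 2.
Bags: B1 = {2, 4, 5}  B2 = {1, 2, 5}  B3 = {2, 3, 5}  B4 = {2, 5, 6}
Tree: B1–B2, B2–B3, B3–B4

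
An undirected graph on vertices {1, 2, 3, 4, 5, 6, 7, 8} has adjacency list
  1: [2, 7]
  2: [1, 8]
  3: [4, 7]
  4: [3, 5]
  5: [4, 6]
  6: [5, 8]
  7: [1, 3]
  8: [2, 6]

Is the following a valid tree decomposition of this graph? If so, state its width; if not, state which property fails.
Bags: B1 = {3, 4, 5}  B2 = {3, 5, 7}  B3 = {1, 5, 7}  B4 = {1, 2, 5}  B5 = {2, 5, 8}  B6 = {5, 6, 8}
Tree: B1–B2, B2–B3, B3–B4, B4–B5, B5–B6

Yes; width 2.

Checking the three conditions: (i) the bags cover all of {1, 2, 3, 4, 5, 6, 7, 8}; (ii) for each edge, some bag contains both endpoints; (iii) the bags containing any fixed vertex form a subtree. All hold, so the decomposition is valid with width 3 − 1 = 2.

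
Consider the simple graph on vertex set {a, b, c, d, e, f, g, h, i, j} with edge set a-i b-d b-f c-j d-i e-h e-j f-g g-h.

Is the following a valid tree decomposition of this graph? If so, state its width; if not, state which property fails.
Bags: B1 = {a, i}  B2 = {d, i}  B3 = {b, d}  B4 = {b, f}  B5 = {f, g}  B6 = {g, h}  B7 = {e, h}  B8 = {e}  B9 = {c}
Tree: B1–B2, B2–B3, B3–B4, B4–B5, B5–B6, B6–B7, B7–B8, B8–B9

No — vertex j appears in no bag.

A tree decomposition must satisfy three properties: every vertex lies in some bag; for every edge, both endpoints lie together in some bag; and for every vertex, the bags containing it form a connected subtree. Here vertex j appears in no bag, so the decomposition is invalid.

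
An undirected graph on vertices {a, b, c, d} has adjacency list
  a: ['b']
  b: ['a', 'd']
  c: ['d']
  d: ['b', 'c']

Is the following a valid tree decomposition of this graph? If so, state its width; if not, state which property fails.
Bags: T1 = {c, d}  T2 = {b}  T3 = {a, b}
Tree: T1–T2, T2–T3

No — edge (d,b) lies in no bag.

A tree decomposition must satisfy three properties: every vertex lies in some bag; for every edge, both endpoints lie together in some bag; and for every vertex, the bags containing it form a connected subtree. Here edge (d,b) lies in no bag, so the decomposition is invalid.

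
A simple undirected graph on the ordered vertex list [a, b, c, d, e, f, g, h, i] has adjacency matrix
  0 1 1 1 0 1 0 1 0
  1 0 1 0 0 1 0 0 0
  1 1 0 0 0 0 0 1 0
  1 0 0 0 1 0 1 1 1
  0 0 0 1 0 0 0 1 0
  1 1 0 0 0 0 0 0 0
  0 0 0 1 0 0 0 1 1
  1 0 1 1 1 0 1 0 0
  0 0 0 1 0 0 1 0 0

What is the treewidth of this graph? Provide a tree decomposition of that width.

Treewidth 2.
One optimal decomposition is:
Bags: B1 = {a, d, h}  B2 = {d, g, h}  B3 = {a, c, h}  B4 = {d, e, h}  B5 = {a, b, c}  B6 = {a, b, f}  B7 = {d, g, i}
Tree: B1–B2, B1–B3, B2–B4, B3–B5, B5–B6, B2–B7

Each bag holds 3 vertices, so the decomposition has width 2, which upper-bounds the treewidth. For the lower bound, the 3 vertices {d, g, h} are pairwise adjacent, and any tree decomposition puts a clique entirely inside one bag — forcing width ≥ 2. Combining the bounds, tw(G) = 2.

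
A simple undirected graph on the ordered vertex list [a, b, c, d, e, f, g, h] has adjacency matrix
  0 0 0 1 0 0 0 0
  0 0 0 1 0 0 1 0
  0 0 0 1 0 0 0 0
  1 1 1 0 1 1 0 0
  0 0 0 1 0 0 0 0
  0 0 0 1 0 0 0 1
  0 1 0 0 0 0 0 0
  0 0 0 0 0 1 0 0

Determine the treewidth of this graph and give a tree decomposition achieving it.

Treewidth 1.
One optimal decomposition is:
Bags: B1 = {f, h}  B2 = {d, f}  B3 = {b, d}  B4 = {b, g}  B5 = {d, e}  B6 = {c, d}  B7 = {a, d}
Tree: B1–B2, B2–B3, B3–B4, B3–B5, B3–B6, B6–B7

Every bag has size at most 2, so the width is 2 − 1 = 1 and tw(G) ≤ 1. G has an edge, so its treewidth is at least 1. Hence tw(G) = 1 exactly.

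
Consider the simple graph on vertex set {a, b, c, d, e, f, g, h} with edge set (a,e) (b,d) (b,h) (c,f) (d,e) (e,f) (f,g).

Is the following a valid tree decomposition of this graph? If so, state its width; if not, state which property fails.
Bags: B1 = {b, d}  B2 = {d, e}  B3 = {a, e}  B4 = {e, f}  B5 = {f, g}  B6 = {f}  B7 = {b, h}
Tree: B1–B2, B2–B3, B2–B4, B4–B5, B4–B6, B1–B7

No — vertex c appears in no bag.

A tree decomposition must satisfy three properties: every vertex lies in some bag; for every edge, both endpoints lie together in some bag; and for every vertex, the bags containing it form a connected subtree. Here vertex c appears in no bag, so the decomposition is invalid.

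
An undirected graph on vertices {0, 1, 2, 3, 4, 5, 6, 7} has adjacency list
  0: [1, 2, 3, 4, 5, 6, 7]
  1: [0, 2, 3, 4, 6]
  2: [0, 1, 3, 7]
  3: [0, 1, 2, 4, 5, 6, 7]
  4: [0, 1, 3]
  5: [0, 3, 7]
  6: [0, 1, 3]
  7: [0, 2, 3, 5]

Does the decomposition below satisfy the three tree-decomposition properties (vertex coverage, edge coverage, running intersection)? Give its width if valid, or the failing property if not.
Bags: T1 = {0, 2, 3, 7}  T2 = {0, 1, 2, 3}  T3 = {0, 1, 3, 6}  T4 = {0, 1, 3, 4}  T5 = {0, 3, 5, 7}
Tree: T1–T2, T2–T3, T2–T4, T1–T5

Yes; width 3.

Every vertex of G appears in some bag (union = {0, 1, 2, 3, 4, 5, 6, 7}); every edge is covered by a bag; and for each vertex v the set of bags containing v is connected in the bag tree. The decomposition is therefore valid. The largest bag has 4 vertices, so the width is 3.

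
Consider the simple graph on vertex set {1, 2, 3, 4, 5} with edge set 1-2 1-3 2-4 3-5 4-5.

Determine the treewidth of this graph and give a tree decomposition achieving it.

Treewidth 2.
One optimal decomposition is:
Bags: B1 = {1, 3, 5}  B2 = {1, 2, 5}  B3 = {2, 4, 5}
Tree: B1–B2, B2–B3

The largest bag has 3 vertices, giving width 2; this decomposition certifies tw(G) ≤ 2. Since 5–3–1–2–4–5 is a cycle in G, G is not acyclic. Forests are exactly the graphs of treewidth ≤ 1, so tw(G) ≥ 2. Hence tw(G) = 2 exactly.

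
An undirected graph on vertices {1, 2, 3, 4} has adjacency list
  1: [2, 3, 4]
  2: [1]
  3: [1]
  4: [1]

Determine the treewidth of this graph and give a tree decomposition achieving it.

Treewidth 1.
One such decomposition:
Bags: B1 = {1, 3}  B2 = {1, 4}  B3 = {1, 2}
Tree: B1–B2, B1–B3

Each bag holds 2 vertices, so the decomposition has width 1, which upper-bounds the treewidth. G has an edge, so its treewidth is at least 1. Hence tw(G) = 1 exactly.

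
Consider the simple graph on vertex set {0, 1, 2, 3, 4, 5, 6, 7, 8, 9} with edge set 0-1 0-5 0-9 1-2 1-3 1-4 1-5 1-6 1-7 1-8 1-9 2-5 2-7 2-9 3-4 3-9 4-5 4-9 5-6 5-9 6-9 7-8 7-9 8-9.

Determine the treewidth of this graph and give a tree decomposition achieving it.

Each bag holds 4 vertices, so the decomposition has width 3, which upper-bounds the treewidth. For the lower bound, the 4 vertices {1, 7, 8, 9} are pairwise adjacent, and any tree decomposition puts a clique entirely inside one bag — forcing width ≥ 3. Combining the bounds, tw(G) = 3.

Treewidth 3.
One such decomposition:
Bags: B1 = {0, 1, 5, 9}  B2 = {1, 2, 5, 9}  B3 = {1, 2, 7, 9}  B4 = {1, 5, 6, 9}  B5 = {1, 7, 8, 9}  B6 = {1, 4, 5, 9}  B7 = {1, 3, 4, 9}
Tree: B1–B2, B2–B3, B1–B4, B3–B5, B1–B6, B6–B7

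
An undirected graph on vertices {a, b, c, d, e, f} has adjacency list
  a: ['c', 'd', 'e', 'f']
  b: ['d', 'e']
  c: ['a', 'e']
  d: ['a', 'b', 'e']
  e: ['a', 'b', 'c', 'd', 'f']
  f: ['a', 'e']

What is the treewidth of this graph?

2

A width-2 tree decomposition is:
Bags: B1 = {a, c, e}  B2 = {a, d, e}  B3 = {a, e, f}  B4 = {b, d, e}
Tree: B1–B2, B2–B3, B2–B4
The largest bag has 3 vertices, giving width 2; this decomposition certifies tw(G) ≤ 2. Conversely, {a, d, e} is a clique of size 3, and the vertices of any clique must share a bag in every tree decomposition; so some bag has ≥ 3 vertices and tw(G) ≥ 2. The upper and lower bounds meet at 2, so that is the treewidth.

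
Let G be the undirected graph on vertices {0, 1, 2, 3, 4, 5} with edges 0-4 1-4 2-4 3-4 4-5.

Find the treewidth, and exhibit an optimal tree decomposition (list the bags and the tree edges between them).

Every bag has size at most 2, so the width is 2 − 1 = 1 and tw(G) ≤ 1. Since G has at least one edge (e.g. 5–4), it is not an edgeless graph, so tw(G) ≥ 1. Therefore the treewidth is 1.

Treewidth 1.
One such decomposition:
Bags: B1 = {4, 5}  B2 = {2, 4}  B3 = {1, 4}  B4 = {0, 4}  B5 = {3, 4}
Tree: B1–B2, B1–B3, B2–B4, B1–B5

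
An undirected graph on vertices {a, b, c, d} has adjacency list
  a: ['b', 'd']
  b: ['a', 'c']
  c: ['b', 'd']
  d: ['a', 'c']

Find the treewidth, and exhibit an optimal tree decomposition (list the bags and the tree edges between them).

Treewidth 2.
Bags: B1 = {a, b, d}  B2 = {b, c, d}
Tree: B1–B2

The largest bag has 3 vertices, giving width 2; this decomposition certifies tw(G) ≤ 2. The edges b–a–d–c–b form a cycle, so G is not a tree and its treewidth is at least 2. The upper and lower bounds meet at 2, so that is the treewidth.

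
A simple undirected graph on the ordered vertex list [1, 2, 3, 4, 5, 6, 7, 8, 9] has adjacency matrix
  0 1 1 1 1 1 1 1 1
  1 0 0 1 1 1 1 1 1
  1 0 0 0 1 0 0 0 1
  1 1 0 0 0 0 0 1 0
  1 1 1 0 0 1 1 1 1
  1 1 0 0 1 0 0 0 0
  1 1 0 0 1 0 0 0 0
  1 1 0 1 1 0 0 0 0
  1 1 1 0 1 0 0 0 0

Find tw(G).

3

A width-3 tree decomposition is:
Bags: B1 = {1, 2, 5, 9}  B2 = {1, 3, 5, 9}  B3 = {1, 2, 5, 8}  B4 = {1, 2, 5, 7}  B5 = {1, 2, 5, 6}  B6 = {1, 2, 4, 8}
Tree: B1–B2, B1–B3, B3–B4, B1–B5, B3–B6
Every bag has size at most 4, so the width is 4 − 1 = 3 and tw(G) ≤ 3. For the lower bound, the 4 vertices {1, 2, 4, 8} are pairwise adjacent, and any tree decomposition puts a clique entirely inside one bag — forcing width ≥ 3. Hence tw(G) = 3 exactly.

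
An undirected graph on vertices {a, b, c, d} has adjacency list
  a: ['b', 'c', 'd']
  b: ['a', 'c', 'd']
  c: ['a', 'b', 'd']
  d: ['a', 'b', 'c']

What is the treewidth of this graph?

3

A width-3 tree decomposition is:
Bags: B1 = {a, b, c, d}
Tree: (single bag)
With just one bag of size 4, the width is 4 − 1 = 3, so tw(G) ≤ 3. For the lower bound, the 4 vertices {a, b, c, d} are pairwise adjacent, and any tree decomposition puts a clique entirely inside one bag — forcing width ≥ 3. Hence tw(G) = 3 exactly.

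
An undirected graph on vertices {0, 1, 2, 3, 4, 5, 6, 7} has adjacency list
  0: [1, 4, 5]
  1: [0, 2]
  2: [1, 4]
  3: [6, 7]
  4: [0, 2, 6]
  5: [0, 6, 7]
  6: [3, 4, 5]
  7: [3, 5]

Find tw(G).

2

A width-2 tree decomposition is:
Bags: B1 = {3, 6, 7}  B2 = {5, 6, 7}  B3 = {4, 5, 6}  B4 = {0, 4, 5}  B5 = {0, 2, 4}  B6 = {0, 1, 2}
Tree: B1–B2, B2–B3, B3–B4, B4–B5, B5–B6
Every bag has size at most 3, so the width is 3 − 1 = 2 and tw(G) ≤ 2. For the lower bound, G contains the cycle 3–7–5–6–3, so G is not a forest; only forests have treewidth ≤ 1, hence tw(G) ≥ 2. Hence tw(G) = 2 exactly.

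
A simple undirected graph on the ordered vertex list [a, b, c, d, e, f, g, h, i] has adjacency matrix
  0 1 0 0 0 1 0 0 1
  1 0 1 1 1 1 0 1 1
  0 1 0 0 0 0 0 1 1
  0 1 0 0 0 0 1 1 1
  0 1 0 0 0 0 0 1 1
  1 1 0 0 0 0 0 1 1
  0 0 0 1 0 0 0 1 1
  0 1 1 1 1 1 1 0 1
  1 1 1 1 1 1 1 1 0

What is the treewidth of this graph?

A width-3 tree decomposition is:
Bags: B1 = {b, d, h, i}  B2 = {d, g, h, i}  B3 = {b, f, h, i}  B4 = {a, b, f, i}  B5 = {b, c, h, i}  B6 = {b, e, h, i}
Tree: B1–B2, B1–B3, B3–B4, B3–B5, B3–B6
Every bag has size at most 4, so the width is 4 − 1 = 3 and tw(G) ≤ 3. On the other hand G contains the 4-clique {d, g, h, i}. A clique must lie in a single bag of any decomposition, so no decomposition can have width below 3. Therefore the treewidth is 3.

3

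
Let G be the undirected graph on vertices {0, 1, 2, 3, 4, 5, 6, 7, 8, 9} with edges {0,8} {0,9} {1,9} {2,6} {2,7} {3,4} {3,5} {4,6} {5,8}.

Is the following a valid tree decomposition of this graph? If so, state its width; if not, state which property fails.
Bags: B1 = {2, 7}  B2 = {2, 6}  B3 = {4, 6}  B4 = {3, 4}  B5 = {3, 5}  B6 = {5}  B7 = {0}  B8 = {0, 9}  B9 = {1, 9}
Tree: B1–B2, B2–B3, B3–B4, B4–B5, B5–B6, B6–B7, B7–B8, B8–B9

A tree decomposition must satisfy three properties: every vertex lies in some bag; for every edge, both endpoints lie together in some bag; and for every vertex, the bags containing it form a connected subtree. Here vertex 8 appears in no bag, so the decomposition is invalid.

No — vertex 8 appears in no bag.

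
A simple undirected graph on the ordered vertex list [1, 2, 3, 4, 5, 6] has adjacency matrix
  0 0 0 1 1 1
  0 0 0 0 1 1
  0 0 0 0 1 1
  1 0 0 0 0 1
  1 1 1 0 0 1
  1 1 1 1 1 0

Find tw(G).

2

A width-2 tree decomposition is:
Bags: B1 = {1, 4, 6}  B2 = {1, 5, 6}  B3 = {3, 5, 6}  B4 = {2, 5, 6}
Tree: B1–B2, B2–B3, B3–B4
Each bag holds 3 vertices, so the decomposition has width 2, which upper-bounds the treewidth. For the lower bound, the 3 vertices {1, 4, 6} are pairwise adjacent, and any tree decomposition puts a clique entirely inside one bag — forcing width ≥ 2. The upper and lower bounds meet at 2, so that is the treewidth.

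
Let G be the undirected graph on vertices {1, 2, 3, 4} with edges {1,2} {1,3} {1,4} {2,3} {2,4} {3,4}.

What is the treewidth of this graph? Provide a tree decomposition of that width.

Treewidth 3.
Bags: B1 = {1, 2, 3, 4}
Tree: (single bag)

A single bag containing all 4 vertices is trivially a valid decomposition of width 3. Conversely, {1, 2, 3, 4} is a clique of size 4, and the vertices of any clique must share a bag in every tree decomposition; so some bag has ≥ 4 vertices and tw(G) ≥ 3. Therefore the treewidth is 3.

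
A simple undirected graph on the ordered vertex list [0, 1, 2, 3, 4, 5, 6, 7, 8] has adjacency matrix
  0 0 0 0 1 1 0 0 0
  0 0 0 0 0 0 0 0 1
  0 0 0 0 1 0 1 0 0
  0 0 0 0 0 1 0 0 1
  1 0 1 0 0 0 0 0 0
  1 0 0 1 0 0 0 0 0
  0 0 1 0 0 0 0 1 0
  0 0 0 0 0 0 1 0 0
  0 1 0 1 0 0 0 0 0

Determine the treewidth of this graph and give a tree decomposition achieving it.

Treewidth 1.
Bags: B1 = {1, 8}  B2 = {3, 8}  B3 = {3, 5}  B4 = {0, 5}  B5 = {0, 4}  B6 = {2, 4}  B7 = {2, 6}  B8 = {6, 7}
Tree: B1–B2, B2–B3, B3–B4, B4–B5, B5–B6, B6–B7, B7–B8

Each bag holds 2 vertices, so the decomposition has width 1, which upper-bounds the treewidth. Any graph with an edge has treewidth ≥ 1, and G has the edge 1–8. Therefore the treewidth is 1.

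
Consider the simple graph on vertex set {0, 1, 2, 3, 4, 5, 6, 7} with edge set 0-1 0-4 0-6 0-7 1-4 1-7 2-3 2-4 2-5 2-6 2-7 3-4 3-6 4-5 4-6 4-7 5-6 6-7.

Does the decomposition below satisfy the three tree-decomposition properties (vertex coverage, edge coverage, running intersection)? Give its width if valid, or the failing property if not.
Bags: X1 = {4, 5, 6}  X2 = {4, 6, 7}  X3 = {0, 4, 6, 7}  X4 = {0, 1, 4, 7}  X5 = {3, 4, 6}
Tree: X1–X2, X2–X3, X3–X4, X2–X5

No — vertex 2 appears in no bag.

A tree decomposition must satisfy three properties: every vertex lies in some bag; for every edge, both endpoints lie together in some bag; and for every vertex, the bags containing it form a connected subtree. Here vertex 2 appears in no bag, so the decomposition is invalid.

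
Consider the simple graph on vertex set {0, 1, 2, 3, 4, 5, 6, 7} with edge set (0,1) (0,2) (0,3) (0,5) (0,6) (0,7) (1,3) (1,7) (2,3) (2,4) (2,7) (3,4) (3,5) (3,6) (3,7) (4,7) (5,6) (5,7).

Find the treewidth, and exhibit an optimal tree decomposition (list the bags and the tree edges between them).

Treewidth 3.
One such decomposition:
Bags: B1 = {0, 2, 3, 7}  B2 = {0, 3, 5, 7}  B3 = {2, 3, 4, 7}  B4 = {0, 1, 3, 7}  B5 = {0, 3, 5, 6}
Tree: B1–B2, B1–B3, B2–B4, B2–B5

Every bag has size at most 4, so the width is 4 − 1 = 3 and tw(G) ≤ 3. For the lower bound, the 4 vertices {0, 3, 5, 6} are pairwise adjacent, and any tree decomposition puts a clique entirely inside one bag — forcing width ≥ 3. Therefore the treewidth is 3.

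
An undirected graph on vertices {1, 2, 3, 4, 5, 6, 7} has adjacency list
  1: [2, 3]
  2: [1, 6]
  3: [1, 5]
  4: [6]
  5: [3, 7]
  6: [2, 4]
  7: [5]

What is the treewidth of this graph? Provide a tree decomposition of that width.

Each bag holds 2 vertices, so the decomposition has width 1, which upper-bounds the treewidth. Any graph with an edge has treewidth ≥ 1, and G has the edge 4–6. Hence tw(G) = 1 exactly.

Treewidth 1.
One optimal decomposition is:
Bags: B1 = {4, 6}  B2 = {2, 6}  B3 = {1, 2}  B4 = {1, 3}  B5 = {3, 5}  B6 = {5, 7}
Tree: B1–B2, B2–B3, B3–B4, B4–B5, B5–B6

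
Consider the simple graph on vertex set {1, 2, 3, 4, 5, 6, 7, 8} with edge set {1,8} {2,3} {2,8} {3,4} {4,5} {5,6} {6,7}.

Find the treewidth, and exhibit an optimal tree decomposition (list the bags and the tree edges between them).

Treewidth 1.
One optimal decomposition is:
Bags: B1 = {6, 7}  B2 = {5, 6}  B3 = {4, 5}  B4 = {3, 4}  B5 = {2, 3}  B6 = {2, 8}  B7 = {1, 8}
Tree: B1–B2, B2–B3, B3–B4, B4–B5, B5–B6, B6–B7

Every bag has size at most 2, so the width is 2 − 1 = 1 and tw(G) ≤ 1. G has an edge, so its treewidth is at least 1. Combining the bounds, tw(G) = 1.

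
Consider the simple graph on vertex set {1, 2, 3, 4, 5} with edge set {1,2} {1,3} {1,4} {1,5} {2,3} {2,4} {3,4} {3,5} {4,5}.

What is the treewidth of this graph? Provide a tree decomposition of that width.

Every bag has size at most 4, so the width is 4 − 1 = 3 and tw(G) ≤ 3. On the other hand G contains the 4-clique {1, 2, 3, 4}. A clique must lie in a single bag of any decomposition, so no decomposition can have width below 3. The upper and lower bounds meet at 3, so that is the treewidth.

Treewidth 3.
One optimal decomposition is:
Bags: B1 = {1, 3, 4, 5}  B2 = {1, 2, 3, 4}
Tree: B1–B2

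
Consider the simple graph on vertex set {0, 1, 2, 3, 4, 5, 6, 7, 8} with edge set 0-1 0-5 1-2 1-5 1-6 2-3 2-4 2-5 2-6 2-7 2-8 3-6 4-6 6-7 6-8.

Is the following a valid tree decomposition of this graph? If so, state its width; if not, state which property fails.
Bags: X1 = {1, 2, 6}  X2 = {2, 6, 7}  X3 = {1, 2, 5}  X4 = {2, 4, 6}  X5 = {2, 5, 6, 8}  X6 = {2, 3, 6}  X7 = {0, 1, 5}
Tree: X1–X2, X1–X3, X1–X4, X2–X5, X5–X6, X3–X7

A tree decomposition must satisfy three properties: every vertex lies in some bag; for every edge, both endpoints lie together in some bag; and for every vertex, the bags containing it form a connected subtree. Here bags containing vertex 5 are not connected in the tree, so the decomposition is invalid.

No — bags containing vertex 5 are not connected in the tree.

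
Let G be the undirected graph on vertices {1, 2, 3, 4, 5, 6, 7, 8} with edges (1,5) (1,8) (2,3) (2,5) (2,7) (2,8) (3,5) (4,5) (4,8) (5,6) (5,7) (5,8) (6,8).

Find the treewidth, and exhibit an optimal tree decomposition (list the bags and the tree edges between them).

Every bag has size at most 3, so the width is 3 − 1 = 2 and tw(G) ≤ 2. Conversely, {1, 5, 8} is a clique of size 3, and the vertices of any clique must share a bag in every tree decomposition; so some bag has ≥ 3 vertices and tw(G) ≥ 2. Therefore the treewidth is 2.

Treewidth 2.
One such decomposition:
Bags: B1 = {2, 5, 8}  B2 = {5, 6, 8}  B3 = {4, 5, 8}  B4 = {2, 3, 5}  B5 = {2, 5, 7}  B6 = {1, 5, 8}
Tree: B1–B2, B1–B3, B1–B4, B1–B5, B2–B6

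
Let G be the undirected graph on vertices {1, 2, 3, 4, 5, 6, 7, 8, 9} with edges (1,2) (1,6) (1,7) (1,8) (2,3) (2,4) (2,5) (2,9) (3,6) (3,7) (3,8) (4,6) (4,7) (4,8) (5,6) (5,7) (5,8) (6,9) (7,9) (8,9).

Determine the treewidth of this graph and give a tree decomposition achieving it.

Every bag has size at most 5, so the width is 5 − 1 = 4 and tw(G) ≤ 4. For the lower bound: the 5 vertex sets {7,9}, {1,6}, {2,3}, {8}, {5} are disjoint, each induces a connected subgraph, and every pair is joined by at least one edge of G. Contracting each set to a single vertex therefore yields K_{5} as a minor, and since treewidth is minor-monotone, tw(G) ≥ tw(K_{5}) = 4. Therefore the treewidth is 4.

Treewidth 4.
Bags: B1 = {2, 6, 7, 8, 9}  B2 = {1, 2, 6, 7, 8}  B3 = {2, 3, 6, 7, 8}  B4 = {2, 5, 6, 7, 8}  B5 = {2, 4, 6, 7, 8}
Tree: B1–B2, B2–B3, B3–B4, B4–B5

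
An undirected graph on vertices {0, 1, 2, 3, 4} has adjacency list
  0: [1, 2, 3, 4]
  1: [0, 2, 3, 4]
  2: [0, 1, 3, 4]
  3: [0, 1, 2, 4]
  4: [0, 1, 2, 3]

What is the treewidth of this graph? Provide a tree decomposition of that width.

Treewidth 4.
One such decomposition:
Bags: B1 = {0, 1, 2, 3, 4}
Tree: (single bag)

A single bag containing all 5 vertices is trivially a valid decomposition of width 4. On the other hand G contains the 5-clique {0, 1, 2, 3, 4}. A clique must lie in a single bag of any decomposition, so no decomposition can have width below 4. Combining the bounds, tw(G) = 4.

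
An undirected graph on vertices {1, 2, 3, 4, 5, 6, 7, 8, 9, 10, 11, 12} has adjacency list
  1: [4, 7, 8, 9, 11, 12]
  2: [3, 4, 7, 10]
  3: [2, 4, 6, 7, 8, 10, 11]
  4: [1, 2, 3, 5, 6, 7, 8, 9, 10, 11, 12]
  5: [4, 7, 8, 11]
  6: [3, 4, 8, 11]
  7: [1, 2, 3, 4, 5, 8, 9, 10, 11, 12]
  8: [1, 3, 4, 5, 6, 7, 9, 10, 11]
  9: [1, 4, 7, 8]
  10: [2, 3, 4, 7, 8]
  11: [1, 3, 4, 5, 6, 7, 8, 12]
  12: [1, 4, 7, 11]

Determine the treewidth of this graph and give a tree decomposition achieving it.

The largest bag has 5 vertices, giving width 4; this decomposition certifies tw(G) ≤ 4. On the other hand G contains the 5-clique {3, 4, 6, 8, 11}. A clique must lie in a single bag of any decomposition, so no decomposition can have width below 4. The upper and lower bounds meet at 4, so that is the treewidth.

Treewidth 4.
Bags: B1 = {1, 4, 7, 11, 12}  B2 = {1, 4, 7, 8, 11}  B3 = {4, 5, 7, 8, 11}  B4 = {3, 4, 7, 8, 11}  B5 = {3, 4, 7, 8, 10}  B6 = {3, 4, 6, 8, 11}  B7 = {2, 3, 4, 7, 10}  B8 = {1, 4, 7, 8, 9}
Tree: B1–B2, B2–B3, B3–B4, B4–B5, B4–B6, B5–B7, B2–B8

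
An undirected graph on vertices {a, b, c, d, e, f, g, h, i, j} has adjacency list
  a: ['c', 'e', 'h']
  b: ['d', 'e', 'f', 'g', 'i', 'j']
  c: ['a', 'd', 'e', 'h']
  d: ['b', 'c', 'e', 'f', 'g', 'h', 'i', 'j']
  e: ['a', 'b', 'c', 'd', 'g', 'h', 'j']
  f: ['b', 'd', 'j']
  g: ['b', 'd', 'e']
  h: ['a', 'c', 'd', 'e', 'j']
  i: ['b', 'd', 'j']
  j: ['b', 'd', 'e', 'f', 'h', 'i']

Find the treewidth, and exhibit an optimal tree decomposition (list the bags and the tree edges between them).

The largest bag has 4 vertices, giving width 3; this decomposition certifies tw(G) ≤ 3. On the other hand G contains the 4-clique {d, e, h, j}. A clique must lie in a single bag of any decomposition, so no decomposition can have width below 3. Therefore the treewidth is 3.

Treewidth 3.
Bags: B1 = {a, c, e, h}  B2 = {c, d, e, h}  B3 = {d, e, h, j}  B4 = {b, d, e, j}  B5 = {b, d, i, j}  B6 = {b, d, e, g}  B7 = {b, d, f, j}
Tree: B1–B2, B2–B3, B3–B4, B4–B5, B4–B6, B5–B7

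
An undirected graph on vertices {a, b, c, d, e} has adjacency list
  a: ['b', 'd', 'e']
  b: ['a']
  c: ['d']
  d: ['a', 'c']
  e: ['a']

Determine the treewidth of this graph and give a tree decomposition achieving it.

Treewidth 1.
One optimal decomposition is:
Bags: B1 = {a, d}  B2 = {a, b}  B3 = {a, e}  B4 = {c, d}
Tree: B1–B2, B1–B3, B1–B4

Each bag holds 2 vertices, so the decomposition has width 1, which upper-bounds the treewidth. Since G has at least one edge (e.g. d–a), it is not an edgeless graph, so tw(G) ≥ 1. Therefore the treewidth is 1.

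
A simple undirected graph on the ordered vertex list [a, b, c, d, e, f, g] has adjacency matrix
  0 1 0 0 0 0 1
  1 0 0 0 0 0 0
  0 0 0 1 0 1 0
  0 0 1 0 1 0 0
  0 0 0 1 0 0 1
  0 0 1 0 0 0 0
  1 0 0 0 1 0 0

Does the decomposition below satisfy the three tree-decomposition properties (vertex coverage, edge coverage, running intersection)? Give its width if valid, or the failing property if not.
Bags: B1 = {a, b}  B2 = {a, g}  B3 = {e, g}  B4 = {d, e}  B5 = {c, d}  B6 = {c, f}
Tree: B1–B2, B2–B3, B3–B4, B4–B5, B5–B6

Every vertex of G appears in some bag (union = {a, b, c, d, e, f, g}); every edge is covered by a bag; and for each vertex v the set of bags containing v is connected in the bag tree. The decomposition is therefore valid. The largest bag has 2 vertices, so the width is 1.

Yes; width 1.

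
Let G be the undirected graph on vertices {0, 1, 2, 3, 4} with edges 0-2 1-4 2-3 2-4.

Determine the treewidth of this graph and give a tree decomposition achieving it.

The largest bag has 2 vertices, giving width 1; this decomposition certifies tw(G) ≤ 1. Any graph with an edge has treewidth ≥ 1, and G has the edge 4–2. The upper and lower bounds meet at 1, so that is the treewidth.

Treewidth 1.
Bags: B1 = {2, 4}  B2 = {2, 3}  B3 = {0, 2}  B4 = {1, 4}
Tree: B1–B2, B1–B3, B1–B4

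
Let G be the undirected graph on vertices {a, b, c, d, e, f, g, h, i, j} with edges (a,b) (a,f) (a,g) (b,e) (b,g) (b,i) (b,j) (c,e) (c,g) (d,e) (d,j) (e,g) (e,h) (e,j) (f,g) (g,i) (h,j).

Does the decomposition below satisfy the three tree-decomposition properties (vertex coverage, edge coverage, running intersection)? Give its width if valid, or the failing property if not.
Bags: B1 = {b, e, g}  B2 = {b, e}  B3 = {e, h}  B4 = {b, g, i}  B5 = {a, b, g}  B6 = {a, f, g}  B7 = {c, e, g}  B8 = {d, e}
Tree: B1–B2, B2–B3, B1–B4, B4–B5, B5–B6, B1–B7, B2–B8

A tree decomposition must satisfy three properties: every vertex lies in some bag; for every edge, both endpoints lie together in some bag; and for every vertex, the bags containing it form a connected subtree. Here vertex j appears in no bag, so the decomposition is invalid.

No — vertex j appears in no bag.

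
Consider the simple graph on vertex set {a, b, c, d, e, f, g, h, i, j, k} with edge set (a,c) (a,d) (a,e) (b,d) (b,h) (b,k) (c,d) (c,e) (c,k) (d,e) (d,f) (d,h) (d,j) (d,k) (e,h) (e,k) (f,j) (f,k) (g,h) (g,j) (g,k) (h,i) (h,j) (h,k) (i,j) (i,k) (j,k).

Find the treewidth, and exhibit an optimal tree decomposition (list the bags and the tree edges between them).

Treewidth 3.
One optimal decomposition is:
Bags: B1 = {d, h, j, k}  B2 = {d, f, j, k}  B3 = {d, e, h, k}  B4 = {g, h, j, k}  B5 = {c, d, e, k}  B6 = {a, c, d, e}  B7 = {b, d, h, k}  B8 = {h, i, j, k}
Tree: B1–B2, B1–B3, B1–B4, B3–B5, B5–B6, B3–B7, B4–B8

The largest bag has 4 vertices, giving width 3; this decomposition certifies tw(G) ≤ 3. For the lower bound, the 4 vertices {a, c, d, e} are pairwise adjacent, and any tree decomposition puts a clique entirely inside one bag — forcing width ≥ 3. Combining the bounds, tw(G) = 3.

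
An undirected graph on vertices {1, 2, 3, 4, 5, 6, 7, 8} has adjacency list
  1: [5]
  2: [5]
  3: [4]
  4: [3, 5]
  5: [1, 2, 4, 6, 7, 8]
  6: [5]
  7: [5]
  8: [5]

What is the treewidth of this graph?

1

A width-1 tree decomposition is:
Bags: B1 = {5, 7}  B2 = {5, 8}  B3 = {1, 5}  B4 = {4, 5}  B5 = {5, 6}  B6 = {3, 4}  B7 = {2, 5}
Tree: B1–B2, B1–B3, B2–B4, B1–B5, B4–B6, B2–B7
The largest bag has 2 vertices, giving width 1; this decomposition certifies tw(G) ≤ 1. Any graph with an edge has treewidth ≥ 1, and G has the edge 7–5. Combining the bounds, tw(G) = 1.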